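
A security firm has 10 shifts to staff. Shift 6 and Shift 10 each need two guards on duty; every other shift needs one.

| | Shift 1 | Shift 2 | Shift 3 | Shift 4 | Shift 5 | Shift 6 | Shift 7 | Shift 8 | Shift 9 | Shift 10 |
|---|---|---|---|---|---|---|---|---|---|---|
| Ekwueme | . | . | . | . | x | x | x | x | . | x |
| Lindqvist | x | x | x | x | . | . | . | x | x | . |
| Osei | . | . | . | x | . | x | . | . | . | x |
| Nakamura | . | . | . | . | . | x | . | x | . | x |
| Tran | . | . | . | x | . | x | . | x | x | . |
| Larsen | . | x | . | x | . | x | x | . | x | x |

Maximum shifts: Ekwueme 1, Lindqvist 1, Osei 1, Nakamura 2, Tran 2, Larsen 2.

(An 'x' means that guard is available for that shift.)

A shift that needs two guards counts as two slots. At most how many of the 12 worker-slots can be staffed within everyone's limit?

9

Total capacity across all guards is 1+1+1+2+2+2 = 9, and 12 slots are needed, so at most 9 can be filled.
An assignment achieving 9: Shift 1→Lindqvist, Shift 2→Larsen, Shift 4→Osei, Shift 5→Ekwueme, Shift 6→Tran, Shift 7→Larsen, Shift 8→Nakamura, Shift 9→Tran, Shift 10→Nakamura.
Loads: Ekwueme 1/1, Lindqvist 1/1, Osei 1/1, Nakamura 2/2, Tran 2/2, Larsen 2/2.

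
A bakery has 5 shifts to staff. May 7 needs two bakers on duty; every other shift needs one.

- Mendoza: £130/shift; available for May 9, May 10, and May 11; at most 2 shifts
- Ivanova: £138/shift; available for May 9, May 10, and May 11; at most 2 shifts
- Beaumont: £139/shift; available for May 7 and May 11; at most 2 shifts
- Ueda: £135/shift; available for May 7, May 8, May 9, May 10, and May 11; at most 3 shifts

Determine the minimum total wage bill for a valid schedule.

May 7 can only be covered by Beaumont and Ueda, so that assignment is forced.
May 8 can only be covered by Ueda, so that assignment is forced.
Picking the cheapest available baker for each shift independently would cost £799, but that ignores the shift limits.
An optimal schedule: May 7→Ueda+Beaumont, May 8→Ueda, May 9→Mendoza, May 10→Mendoza, May 11→Ueda.
Total: 135 + 139 + 135 + 130 + 130 + 135 = £804.

£804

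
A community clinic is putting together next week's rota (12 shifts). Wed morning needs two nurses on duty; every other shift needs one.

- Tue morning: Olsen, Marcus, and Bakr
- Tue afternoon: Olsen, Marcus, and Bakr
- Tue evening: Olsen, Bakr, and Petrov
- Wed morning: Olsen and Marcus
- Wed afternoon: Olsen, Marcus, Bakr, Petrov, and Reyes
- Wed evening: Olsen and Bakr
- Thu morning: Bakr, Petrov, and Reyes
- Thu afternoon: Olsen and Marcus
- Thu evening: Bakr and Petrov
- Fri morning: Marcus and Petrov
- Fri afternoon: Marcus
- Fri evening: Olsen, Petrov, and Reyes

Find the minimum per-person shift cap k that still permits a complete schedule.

With 5 nurses and 13 worker-slots to fill, someone must work at least ⌈13/5⌉ = 3 shifts, so k ≥ 3.
k = 3 works: Tue morning→Bakr, Tue afternoon→Bakr, Tue evening→Petrov, Wed morning→Olsen+Marcus, Wed afternoon→Reyes, Wed evening→Olsen, Thu morning→Petrov, Thu afternoon→Olsen, Thu evening→Bakr, Fri morning→Marcus, Fri afternoon→Marcus, Fri evening→Petrov.
Loads: Olsen 3, Marcus 3, Bakr 3, Petrov 3, Reyes 1 — all ≤ 3.

3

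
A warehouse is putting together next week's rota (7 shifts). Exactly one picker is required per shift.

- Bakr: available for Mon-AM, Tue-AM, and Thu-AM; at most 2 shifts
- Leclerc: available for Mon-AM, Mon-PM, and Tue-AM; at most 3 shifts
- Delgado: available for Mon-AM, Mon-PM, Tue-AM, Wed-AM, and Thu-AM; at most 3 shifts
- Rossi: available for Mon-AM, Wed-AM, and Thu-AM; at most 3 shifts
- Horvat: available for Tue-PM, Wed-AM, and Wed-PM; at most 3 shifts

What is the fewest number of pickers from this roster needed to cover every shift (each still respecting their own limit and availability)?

7 slots to fill and no one can take more than 3, so at least ⌈7/3⌉ = 3 pickers are needed.
Bakr, Leclerc, and Horvat alone can cover everything: Mon-AM→Bakr, Mon-PM→Leclerc, Tue-AM→Leclerc, Tue-PM→Horvat, Wed-AM→Horvat, Wed-PM→Horvat, Thu-AM→Bakr.

3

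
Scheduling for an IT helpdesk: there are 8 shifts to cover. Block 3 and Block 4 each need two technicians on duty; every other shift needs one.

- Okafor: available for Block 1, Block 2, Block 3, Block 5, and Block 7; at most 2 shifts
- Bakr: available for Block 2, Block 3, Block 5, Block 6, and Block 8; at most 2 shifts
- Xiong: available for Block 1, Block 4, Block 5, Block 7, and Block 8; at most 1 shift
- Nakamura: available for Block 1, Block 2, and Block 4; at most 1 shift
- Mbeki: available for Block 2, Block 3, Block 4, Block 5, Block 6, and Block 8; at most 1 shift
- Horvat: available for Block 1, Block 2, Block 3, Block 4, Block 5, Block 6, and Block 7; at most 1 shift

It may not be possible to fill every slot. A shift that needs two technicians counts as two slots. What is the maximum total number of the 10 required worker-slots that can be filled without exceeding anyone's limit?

8

Total capacity across all technicians is 2+2+1+1+1+1 = 8, and 10 slots are needed, so at most 8 can be filled.
An assignment achieving 8: Block 1→Okafor, Block 3→Mbeki+Horvat, Block 4→Xiong+Nakamura, Block 6→Bakr, Block 7→Okafor, Block 8→Bakr.
Loads: Okafor 2/2, Bakr 2/2, Xiong 1/1, Nakamura 1/1, Mbeki 1/1, Horvat 1/1.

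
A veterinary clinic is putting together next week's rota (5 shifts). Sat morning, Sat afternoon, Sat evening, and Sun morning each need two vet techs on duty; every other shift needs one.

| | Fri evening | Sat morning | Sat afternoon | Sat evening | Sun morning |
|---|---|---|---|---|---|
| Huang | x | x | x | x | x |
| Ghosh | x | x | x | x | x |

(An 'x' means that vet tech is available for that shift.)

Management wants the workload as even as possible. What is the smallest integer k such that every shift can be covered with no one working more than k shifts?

5

With 2 vet techs and 9 worker-slots to fill, someone must work at least ⌈9/2⌉ = 5 shifts, so k ≥ 5.
k = 5 works: Fri evening→Huang, Sat morning→Huang+Ghosh, Sat afternoon→Huang+Ghosh, Sat evening→Huang+Ghosh, Sun morning→Huang+Ghosh.
Loads: Huang 5, Ghosh 4 — all ≤ 5.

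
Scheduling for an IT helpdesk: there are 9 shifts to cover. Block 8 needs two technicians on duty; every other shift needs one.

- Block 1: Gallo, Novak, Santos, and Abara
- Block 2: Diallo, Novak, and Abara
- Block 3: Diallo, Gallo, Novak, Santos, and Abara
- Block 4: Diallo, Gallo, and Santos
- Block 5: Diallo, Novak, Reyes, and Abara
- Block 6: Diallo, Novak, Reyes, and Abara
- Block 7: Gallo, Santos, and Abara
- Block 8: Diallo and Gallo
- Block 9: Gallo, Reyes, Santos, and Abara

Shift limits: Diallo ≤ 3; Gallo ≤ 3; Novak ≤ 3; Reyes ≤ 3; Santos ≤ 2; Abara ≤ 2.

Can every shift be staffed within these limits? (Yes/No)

Yes

Block 8 can only be covered by Diallo and Gallo, so that assignment is forced.
One valid schedule: Block 1→Gallo, Block 2→Diallo, Block 3→Novak, Block 4→Diallo, Block 5→Novak, Block 6→Novak, Block 7→Gallo, Block 8→Diallo+Gallo, Block 9→Reyes.
Loads: Diallo 3/3, Gallo 3/3, Novak 3/3, Reyes 1/3, Santos 0/2, Abara 0/2 — all within limits.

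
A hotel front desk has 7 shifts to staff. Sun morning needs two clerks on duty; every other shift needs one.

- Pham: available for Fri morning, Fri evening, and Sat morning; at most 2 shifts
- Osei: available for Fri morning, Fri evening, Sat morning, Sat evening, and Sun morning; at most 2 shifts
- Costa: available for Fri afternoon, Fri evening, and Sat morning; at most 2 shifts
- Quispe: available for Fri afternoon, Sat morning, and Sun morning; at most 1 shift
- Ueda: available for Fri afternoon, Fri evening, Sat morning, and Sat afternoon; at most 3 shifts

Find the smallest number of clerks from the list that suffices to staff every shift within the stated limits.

4

8 slots to fill and no one can take more than 3, so at least ⌈8/3⌉ = 3 clerks are needed.
Any 3 clerks together have capacity at most 3+2+2 = 7 < 8 slots, so 3 can never suffice.
Pham, Osei, Quispe, and Ueda alone can cover everything: Fri morning→Pham, Fri afternoon→Ueda, Fri evening→Pham, Sat morning→Ueda, Sat afternoon→Ueda, Sat evening→Osei, Sun morning→Osei+Quispe.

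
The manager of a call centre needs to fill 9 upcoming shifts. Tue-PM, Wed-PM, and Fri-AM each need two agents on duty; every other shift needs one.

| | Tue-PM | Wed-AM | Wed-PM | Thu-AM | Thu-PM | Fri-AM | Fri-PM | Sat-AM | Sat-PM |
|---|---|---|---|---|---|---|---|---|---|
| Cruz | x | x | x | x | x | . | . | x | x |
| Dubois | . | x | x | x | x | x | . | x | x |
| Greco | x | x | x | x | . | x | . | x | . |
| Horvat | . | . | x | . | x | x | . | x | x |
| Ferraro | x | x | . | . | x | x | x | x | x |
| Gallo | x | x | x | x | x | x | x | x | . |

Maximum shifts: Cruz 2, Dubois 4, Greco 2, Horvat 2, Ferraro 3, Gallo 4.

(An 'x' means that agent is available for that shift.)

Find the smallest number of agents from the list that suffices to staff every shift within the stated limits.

4

12 slots to fill and no one can take more than 4, so at least ⌈12/4⌉ = 3 agents are needed.
Any 3 agents together have capacity at most 4+4+3 = 11 < 12 slots, so 3 can never suffice.
Cruz, Dubois, Greco, and Gallo alone can cover everything: Tue-PM→Cruz+Greco, Wed-AM→Dubois, Wed-PM→Dubois+Gallo, Thu-AM→Gallo, Thu-PM→Dubois, Fri-AM→Dubois+Greco, Fri-PM→Gallo, Sat-AM→Gallo, Sat-PM→Cruz.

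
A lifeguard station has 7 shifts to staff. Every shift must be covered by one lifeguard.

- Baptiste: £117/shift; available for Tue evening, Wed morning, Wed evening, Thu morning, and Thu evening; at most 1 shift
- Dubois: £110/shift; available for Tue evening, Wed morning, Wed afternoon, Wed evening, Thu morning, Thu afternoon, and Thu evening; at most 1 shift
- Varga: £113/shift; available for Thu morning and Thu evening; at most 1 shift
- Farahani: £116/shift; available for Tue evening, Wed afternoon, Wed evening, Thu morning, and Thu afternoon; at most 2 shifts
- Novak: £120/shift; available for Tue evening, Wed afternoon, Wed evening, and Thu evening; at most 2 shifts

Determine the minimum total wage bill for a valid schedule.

Picking the cheapest available lifeguard for each shift independently would cost £770, but that ignores the shift limits.
An optimal schedule: Tue evening→Farahani, Wed morning→Baptiste, Wed afternoon→Farahani, Wed evening→Novak, Thu morning→Varga, Thu afternoon→Dubois, Thu evening→Novak.
Total: 116 + 117 + 116 + 120 + 113 + 110 + 120 = £812.

£812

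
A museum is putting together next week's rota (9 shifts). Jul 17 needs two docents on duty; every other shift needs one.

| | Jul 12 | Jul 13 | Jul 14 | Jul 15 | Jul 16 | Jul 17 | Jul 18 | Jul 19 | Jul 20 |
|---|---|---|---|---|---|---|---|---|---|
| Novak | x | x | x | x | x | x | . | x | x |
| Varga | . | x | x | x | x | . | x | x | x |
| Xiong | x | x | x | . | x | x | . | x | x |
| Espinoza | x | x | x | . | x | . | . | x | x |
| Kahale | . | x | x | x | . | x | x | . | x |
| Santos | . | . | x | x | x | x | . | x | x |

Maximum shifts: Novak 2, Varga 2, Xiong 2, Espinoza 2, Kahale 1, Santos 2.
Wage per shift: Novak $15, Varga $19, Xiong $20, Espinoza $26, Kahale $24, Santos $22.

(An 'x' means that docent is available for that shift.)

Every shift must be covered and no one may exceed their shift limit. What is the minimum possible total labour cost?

$202

Picking the cheapest available docent for each shift independently would cost $159, but that ignores the shift limits.
An optimal schedule: Jul 12→Novak, Jul 13→Varga, Jul 14→Santos, Jul 15→Novak, Jul 16→Xiong, Jul 17→Santos+Kahale, Jul 18→Varga, Jul 19→Xiong, Jul 20→Espinoza.
Total: 15 + 19 + 22 + 15 + 20 + 22 + 24 + 19 + 20 + 26 = $202.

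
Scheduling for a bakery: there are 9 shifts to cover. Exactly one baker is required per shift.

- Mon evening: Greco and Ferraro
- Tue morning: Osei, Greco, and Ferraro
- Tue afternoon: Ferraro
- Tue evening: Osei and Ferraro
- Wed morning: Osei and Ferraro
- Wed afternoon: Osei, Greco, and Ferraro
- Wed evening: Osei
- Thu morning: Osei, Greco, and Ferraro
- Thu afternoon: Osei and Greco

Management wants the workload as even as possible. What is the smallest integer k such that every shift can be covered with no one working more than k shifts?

3

With 3 bakers and 9 worker-slots to fill, someone must work at least ⌈9/3⌉ = 3 shifts, so k ≥ 3.
k = 3 works: Mon evening→Greco, Tue morning→Greco, Tue afternoon→Ferraro, Tue evening→Osei, Wed morning→Osei, Wed afternoon→Ferraro, Wed evening→Osei, Thu morning→Ferraro, Thu afternoon→Greco.
Loads: Osei 3, Greco 3, Ferraro 3 — all ≤ 3.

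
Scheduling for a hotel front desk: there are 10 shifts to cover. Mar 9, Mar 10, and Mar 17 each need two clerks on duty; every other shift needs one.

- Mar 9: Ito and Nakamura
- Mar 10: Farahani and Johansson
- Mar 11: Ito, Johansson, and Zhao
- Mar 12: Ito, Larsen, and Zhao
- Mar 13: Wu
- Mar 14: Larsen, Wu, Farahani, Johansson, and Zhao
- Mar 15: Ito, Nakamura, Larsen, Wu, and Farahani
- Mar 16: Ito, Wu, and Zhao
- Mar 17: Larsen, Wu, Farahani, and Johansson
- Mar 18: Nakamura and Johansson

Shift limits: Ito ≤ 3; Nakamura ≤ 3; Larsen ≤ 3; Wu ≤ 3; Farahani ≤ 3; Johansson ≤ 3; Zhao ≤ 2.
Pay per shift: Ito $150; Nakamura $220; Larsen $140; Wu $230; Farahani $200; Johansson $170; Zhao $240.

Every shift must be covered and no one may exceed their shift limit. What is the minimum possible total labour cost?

Mar 9 can only be covered by Ito and Nakamura, so that assignment is forced.
Mar 10 can only be covered by Farahani and Johansson, so that assignment is forced.
Mar 13 can only be covered by Wu, so that assignment is forced.
Picking the cheapest available clerk for each shift independently would cost $2170, but that ignores the shift limits.
An optimal schedule: Mar 9→Ito+Nakamura, Mar 10→Johansson+Farahani, Mar 11→Ito, Mar 12→Larsen, Mar 13→Wu, Mar 14→Larsen, Mar 15→Larsen, Mar 16→Ito, Mar 17→Johansson+Farahani, Mar 18→Johansson.
Total: 150 + 220 + 170 + 200 + 150 + 140 + 230 + 140 + 140 + 150 + 170 + 200 + 170 = $2230.

$2230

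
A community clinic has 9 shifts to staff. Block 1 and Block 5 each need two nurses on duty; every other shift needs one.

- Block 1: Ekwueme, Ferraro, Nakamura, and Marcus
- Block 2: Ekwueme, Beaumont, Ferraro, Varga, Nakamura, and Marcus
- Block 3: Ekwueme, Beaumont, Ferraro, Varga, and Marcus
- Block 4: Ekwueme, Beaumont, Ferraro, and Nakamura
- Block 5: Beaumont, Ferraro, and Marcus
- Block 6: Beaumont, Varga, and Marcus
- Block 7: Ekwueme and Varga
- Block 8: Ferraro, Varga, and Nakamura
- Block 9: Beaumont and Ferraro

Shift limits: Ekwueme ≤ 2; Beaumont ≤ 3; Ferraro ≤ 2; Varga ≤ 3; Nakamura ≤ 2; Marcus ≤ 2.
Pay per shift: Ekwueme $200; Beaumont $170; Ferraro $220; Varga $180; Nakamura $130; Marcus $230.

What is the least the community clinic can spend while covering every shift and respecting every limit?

Picking the cheapest available nurse for each shift independently would cost $1800, but that ignores the shift limits.
An optimal schedule: Block 1→Nakamura+Ekwueme, Block 2→Varga, Block 3→Varga, Block 4→Ekwueme, Block 5→Beaumont+Ferraro, Block 6→Beaumont, Block 7→Varga, Block 8→Nakamura, Block 9→Beaumont.
Total: 130 + 200 + 180 + 180 + 200 + 170 + 220 + 170 + 180 + 130 + 170 = $1930.

$1930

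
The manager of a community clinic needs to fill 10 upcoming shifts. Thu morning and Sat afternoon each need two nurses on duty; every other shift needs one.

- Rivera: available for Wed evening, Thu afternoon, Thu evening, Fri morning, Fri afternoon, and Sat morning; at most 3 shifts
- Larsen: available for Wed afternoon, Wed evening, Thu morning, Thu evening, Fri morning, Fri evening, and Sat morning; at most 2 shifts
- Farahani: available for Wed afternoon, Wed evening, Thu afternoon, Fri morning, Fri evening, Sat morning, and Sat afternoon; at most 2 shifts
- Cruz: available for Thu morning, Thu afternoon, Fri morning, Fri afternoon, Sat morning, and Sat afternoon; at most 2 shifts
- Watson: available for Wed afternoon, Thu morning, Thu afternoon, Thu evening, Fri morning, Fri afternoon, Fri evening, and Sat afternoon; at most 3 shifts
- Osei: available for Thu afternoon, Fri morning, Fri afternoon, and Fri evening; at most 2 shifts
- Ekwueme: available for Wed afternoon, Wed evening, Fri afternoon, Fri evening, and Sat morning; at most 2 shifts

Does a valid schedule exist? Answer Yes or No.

One valid schedule: Wed afternoon→Larsen, Wed evening→Rivera, Thu morning→Larsen+Cruz, Thu afternoon→Rivera, Thu evening→Rivera, Fri morning→Watson, Fri afternoon→Watson, Fri evening→Farahani, Sat morning→Ekwueme, Sat afternoon→Farahani+Cruz.
Loads: Rivera 3/3, Larsen 2/2, Farahani 2/2, Cruz 2/2, Watson 2/3, Osei 0/2, Ekwueme 1/2 — all within limits.

Yes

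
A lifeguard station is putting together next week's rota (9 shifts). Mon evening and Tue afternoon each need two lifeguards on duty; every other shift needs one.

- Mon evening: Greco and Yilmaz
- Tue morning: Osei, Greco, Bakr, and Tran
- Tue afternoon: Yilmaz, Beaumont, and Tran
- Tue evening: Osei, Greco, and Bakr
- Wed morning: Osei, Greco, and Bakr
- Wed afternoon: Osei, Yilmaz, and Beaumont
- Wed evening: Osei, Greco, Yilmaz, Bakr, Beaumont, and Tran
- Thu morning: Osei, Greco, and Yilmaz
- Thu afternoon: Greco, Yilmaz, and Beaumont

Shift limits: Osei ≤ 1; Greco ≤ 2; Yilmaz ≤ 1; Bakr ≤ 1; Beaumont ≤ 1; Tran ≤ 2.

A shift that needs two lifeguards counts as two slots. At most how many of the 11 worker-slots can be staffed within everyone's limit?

8

Total capacity across all lifeguards is 1+2+1+1+1+2 = 8, and 11 slots are needed, so at most 8 can be filled.
An assignment achieving 8: Mon evening→Greco+Yilmaz, Tue morning→Bakr, Tue afternoon→Beaumont+Tran, Tue evening→Osei, Wed morning→Greco, Wed evening→Tran.
Loads: Osei 1/1, Greco 2/2, Yilmaz 1/1, Bakr 1/1, Beaumont 1/1, Tran 2/2.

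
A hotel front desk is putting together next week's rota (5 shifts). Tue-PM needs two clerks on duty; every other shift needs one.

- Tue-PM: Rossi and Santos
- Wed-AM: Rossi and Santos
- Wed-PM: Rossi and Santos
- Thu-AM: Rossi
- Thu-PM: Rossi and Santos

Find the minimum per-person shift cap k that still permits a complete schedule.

3

With 2 clerks and 6 worker-slots to fill, someone must work at least ⌈6/2⌉ = 3 shifts, so k ≥ 3.
k = 3 works: Tue-PM→Rossi+Santos, Wed-AM→Rossi, Wed-PM→Santos, Thu-AM→Rossi, Thu-PM→Santos.
Loads: Rossi 3, Santos 3 — all ≤ 3.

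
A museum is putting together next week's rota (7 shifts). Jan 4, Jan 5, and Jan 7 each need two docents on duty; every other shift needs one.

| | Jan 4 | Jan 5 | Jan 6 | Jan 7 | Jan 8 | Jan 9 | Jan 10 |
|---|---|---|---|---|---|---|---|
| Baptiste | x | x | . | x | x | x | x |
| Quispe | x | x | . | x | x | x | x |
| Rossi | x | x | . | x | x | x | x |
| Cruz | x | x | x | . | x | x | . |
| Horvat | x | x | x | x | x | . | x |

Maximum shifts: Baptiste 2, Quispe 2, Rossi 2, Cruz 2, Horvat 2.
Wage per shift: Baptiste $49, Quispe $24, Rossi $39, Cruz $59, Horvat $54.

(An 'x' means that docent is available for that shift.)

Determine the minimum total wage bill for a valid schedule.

$450

Picking the cheapest available docent for each shift independently would cost $315, but that ignores the shift limits.
An optimal schedule: Jan 4→Rossi+Horvat, Jan 5→Cruz+Horvat, Jan 6→Cruz, Jan 7→Quispe+Rossi, Jan 8→Quispe, Jan 9→Baptiste, Jan 10→Baptiste.
Total: 39 + 54 + 59 + 54 + 59 + 24 + 39 + 24 + 49 + 49 = $450.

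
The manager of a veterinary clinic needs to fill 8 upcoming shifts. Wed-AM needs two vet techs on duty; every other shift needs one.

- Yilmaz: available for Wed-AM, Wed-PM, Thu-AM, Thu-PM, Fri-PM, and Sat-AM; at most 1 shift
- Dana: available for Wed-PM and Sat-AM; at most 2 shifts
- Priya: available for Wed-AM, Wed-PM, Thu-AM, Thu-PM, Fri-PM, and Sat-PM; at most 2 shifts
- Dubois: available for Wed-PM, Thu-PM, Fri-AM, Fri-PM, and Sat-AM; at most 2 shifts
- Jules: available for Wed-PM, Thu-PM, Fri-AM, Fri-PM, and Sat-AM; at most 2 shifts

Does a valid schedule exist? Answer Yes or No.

Total capacity is 9 and 9 slots are needed, so capacity alone doesn't rule it out.
Shifts {Wed-AM, Thu-AM, Sat-PM} need 4 worker-slots in total, but the vet techs available for any of those shifts (Yilmaz and Priya) can supply at most 3 among them. So no valid schedule exists.

No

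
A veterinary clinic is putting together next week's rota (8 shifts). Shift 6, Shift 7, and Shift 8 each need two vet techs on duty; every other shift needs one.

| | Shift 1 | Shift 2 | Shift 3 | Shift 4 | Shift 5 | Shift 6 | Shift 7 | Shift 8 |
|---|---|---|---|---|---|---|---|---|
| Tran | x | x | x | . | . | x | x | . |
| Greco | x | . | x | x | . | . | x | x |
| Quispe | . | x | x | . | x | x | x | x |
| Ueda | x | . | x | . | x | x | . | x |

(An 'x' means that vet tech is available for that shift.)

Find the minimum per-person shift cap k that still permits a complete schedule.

With 4 vet techs and 11 worker-slots to fill, someone must work at least ⌈11/4⌉ = 3 shifts, so k ≥ 3.
k = 3 works: Shift 1→Tran, Shift 2→Tran, Shift 3→Ueda, Shift 4→Greco, Shift 5→Quispe, Shift 6→Tran+Quispe, Shift 7→Greco+Quispe, Shift 8→Greco+Ueda.
Loads: Tran 3, Greco 3, Quispe 3, Ueda 2 — all ≤ 3.

3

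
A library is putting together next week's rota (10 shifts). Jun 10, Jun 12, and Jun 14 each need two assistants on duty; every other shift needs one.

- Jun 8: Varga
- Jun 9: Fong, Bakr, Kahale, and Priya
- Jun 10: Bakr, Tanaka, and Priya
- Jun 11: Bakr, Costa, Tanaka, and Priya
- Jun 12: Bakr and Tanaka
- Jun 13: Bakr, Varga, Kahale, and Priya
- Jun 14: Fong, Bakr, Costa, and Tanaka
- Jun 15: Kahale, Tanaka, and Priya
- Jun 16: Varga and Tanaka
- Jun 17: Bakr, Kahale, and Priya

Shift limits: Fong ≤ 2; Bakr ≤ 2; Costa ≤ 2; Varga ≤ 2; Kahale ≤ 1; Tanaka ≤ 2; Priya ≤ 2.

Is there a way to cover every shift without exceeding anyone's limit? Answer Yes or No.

Jun 8 can only be covered by Varga, so that assignment is forced.
Jun 12 can only be covered by Bakr and Tanaka, so that assignment is forced.
One valid schedule: Jun 8→Varga, Jun 9→Fong, Jun 10→Bakr+Tanaka, Jun 11→Costa, Jun 12→Bakr+Tanaka, Jun 13→Priya, Jun 14→Fong+Costa, Jun 15→Kahale, Jun 16→Varga, Jun 17→Priya.
Loads: Fong 2/2, Bakr 2/2, Costa 2/2, Varga 2/2, Kahale 1/1, Tanaka 2/2, Priya 2/2 — all within limits.

Yes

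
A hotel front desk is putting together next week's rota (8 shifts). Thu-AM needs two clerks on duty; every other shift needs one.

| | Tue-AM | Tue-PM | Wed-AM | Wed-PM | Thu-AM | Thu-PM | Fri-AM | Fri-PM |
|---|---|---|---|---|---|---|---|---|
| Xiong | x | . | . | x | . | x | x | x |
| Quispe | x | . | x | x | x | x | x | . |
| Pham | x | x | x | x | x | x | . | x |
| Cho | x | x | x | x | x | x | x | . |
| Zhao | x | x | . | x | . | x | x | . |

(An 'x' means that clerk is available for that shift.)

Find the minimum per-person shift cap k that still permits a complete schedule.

With 5 clerks and 9 worker-slots to fill, someone must work at least ⌈9/5⌉ = 2 shifts, so k ≥ 2.
k = 2 works: Tue-AM→Cho, Tue-PM→Pham, Wed-AM→Quispe, Wed-PM→Cho, Thu-AM→Quispe+Pham, Thu-PM→Zhao, Fri-AM→Xiong, Fri-PM→Xiong.
Loads: Xiong 2, Quispe 2, Pham 2, Cho 2, Zhao 1 — all ≤ 2.

2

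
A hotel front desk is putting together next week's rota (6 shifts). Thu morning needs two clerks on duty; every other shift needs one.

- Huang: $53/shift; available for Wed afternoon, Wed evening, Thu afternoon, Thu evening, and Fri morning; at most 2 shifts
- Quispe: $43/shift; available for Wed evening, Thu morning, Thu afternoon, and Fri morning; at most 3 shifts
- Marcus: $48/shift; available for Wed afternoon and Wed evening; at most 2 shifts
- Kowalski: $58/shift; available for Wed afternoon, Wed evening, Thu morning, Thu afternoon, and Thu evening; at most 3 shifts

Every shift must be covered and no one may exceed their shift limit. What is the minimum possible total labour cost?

Thu morning can only be covered by Quispe and Kowalski, so that assignment is forced.
Picking the cheapest available clerk for each shift independently would cost $331, but that ignores the shift limits.
An optimal schedule: Wed afternoon→Marcus, Wed evening→Marcus, Thu morning→Quispe+Kowalski, Thu afternoon→Quispe, Thu evening→Huang, Fri morning→Quispe.
Total: 48 + 48 + 43 + 58 + 43 + 53 + 43 = $336.

$336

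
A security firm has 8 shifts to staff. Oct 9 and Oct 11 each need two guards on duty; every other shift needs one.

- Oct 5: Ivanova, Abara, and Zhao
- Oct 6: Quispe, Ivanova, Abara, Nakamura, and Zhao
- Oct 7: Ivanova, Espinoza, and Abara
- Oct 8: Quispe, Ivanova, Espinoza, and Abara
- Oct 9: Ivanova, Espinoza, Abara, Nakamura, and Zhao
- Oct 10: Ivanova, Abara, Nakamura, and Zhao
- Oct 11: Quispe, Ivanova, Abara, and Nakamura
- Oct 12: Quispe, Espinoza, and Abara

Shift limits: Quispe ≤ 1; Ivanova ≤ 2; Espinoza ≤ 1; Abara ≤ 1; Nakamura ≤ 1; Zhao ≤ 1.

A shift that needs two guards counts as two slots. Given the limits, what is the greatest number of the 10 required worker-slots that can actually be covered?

7

Total capacity across all guards is 1+2+1+1+1+1 = 7, and 10 slots are needed, so at most 7 can be filled.
An assignment achieving 7: Oct 5→Ivanova, Oct 6→Zhao, Oct 7→Ivanova, Oct 8→Espinoza, Oct 10→Abara, Oct 11→Nakamura, Oct 12→Quispe.
Loads: Quispe 1/1, Ivanova 2/2, Espinoza 1/1, Abara 1/1, Nakamura 1/1, Zhao 1/1.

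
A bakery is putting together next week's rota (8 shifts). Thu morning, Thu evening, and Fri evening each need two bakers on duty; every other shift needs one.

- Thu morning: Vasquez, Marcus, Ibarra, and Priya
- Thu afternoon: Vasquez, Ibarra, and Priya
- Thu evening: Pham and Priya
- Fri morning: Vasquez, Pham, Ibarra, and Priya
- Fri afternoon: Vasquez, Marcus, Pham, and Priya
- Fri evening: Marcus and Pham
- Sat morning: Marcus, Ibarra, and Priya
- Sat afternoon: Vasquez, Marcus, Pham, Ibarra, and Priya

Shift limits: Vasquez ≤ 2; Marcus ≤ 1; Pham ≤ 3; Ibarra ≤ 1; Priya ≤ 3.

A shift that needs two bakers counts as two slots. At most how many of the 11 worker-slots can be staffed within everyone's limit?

10

Total capacity across all bakers is 2+1+3+1+3 = 10, and 11 slots are needed, so at most 10 can be filled.
An assignment achieving 10: Thu morning→Vasquez+Priya, Thu afternoon→Vasquez, Thu evening→Pham+Priya, Fri morning→Pham, Fri afternoon→Priya, Fri evening→Marcus+Pham, Sat morning→Ibarra.
Loads: Vasquez 2/2, Marcus 1/1, Pham 3/3, Ibarra 1/1, Priya 3/3.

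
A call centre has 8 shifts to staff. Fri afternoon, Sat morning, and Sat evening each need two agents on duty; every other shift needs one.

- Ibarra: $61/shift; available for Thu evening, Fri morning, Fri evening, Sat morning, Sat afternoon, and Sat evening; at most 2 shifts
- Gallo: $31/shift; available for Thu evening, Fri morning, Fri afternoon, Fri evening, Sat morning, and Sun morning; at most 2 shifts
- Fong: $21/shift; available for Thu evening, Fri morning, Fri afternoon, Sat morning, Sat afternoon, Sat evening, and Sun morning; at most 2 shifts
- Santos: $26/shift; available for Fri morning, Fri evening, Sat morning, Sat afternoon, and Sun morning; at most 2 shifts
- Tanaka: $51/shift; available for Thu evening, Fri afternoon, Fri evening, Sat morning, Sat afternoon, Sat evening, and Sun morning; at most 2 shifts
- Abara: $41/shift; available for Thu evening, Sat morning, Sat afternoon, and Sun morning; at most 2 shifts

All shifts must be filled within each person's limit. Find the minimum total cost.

$401

Picking the cheapest available agent for each shift independently would cost $281, but that ignores the shift limits.
An optimal schedule: Thu evening→Gallo, Fri morning→Santos, Fri afternoon→Fong+Gallo, Fri evening→Santos, Sat morning→Tanaka+Ibarra, Sat afternoon→Abara, Sat evening→Fong+Tanaka, Sun morning→Abara.
Total: 31 + 26 + 21 + 31 + 26 + 51 + 61 + 41 + 21 + 51 + 41 = $401.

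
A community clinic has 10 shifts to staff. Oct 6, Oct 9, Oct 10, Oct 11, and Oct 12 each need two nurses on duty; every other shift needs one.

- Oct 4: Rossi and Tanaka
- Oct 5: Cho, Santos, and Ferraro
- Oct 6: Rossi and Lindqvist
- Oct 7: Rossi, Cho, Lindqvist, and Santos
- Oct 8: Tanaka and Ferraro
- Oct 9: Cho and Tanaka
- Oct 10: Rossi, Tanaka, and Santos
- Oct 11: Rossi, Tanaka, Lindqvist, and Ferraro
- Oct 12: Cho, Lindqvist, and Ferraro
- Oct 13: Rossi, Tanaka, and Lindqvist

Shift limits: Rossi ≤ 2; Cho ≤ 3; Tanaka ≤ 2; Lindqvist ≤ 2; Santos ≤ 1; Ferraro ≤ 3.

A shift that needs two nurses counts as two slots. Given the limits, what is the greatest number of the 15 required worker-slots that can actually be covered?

Total capacity across all nurses is 2+3+2+2+1+3 = 13, and 15 slots are needed, so at most 13 can be filled.
An assignment achieving 13: Oct 4→Rossi, Oct 5→Ferraro, Oct 6→Rossi+Lindqvist, Oct 7→Cho, Oct 8→Tanaka, Oct 9→Cho+Tanaka, Oct 10→Santos, Oct 11→Ferraro, Oct 12→Cho+Ferraro, Oct 13→Lindqvist.
Loads: Rossi 2/2, Cho 3/3, Tanaka 2/2, Lindqvist 2/2, Santos 1/1, Ferraro 3/3.

13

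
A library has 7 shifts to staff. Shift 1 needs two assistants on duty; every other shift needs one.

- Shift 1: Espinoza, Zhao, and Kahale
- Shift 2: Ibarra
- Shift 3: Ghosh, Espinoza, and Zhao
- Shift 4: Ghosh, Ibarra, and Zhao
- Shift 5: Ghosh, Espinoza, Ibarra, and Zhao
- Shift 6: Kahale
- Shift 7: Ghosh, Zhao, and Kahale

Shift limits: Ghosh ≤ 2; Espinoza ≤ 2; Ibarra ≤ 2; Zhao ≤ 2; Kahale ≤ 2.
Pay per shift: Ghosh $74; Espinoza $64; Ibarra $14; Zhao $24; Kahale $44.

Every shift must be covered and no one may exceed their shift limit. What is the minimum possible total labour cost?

$292

Shift 2 can only be covered by Ibarra, so that assignment is forced.
Shift 6 can only be covered by Kahale, so that assignment is forced.
Picking the cheapest available assistant for each shift independently would cost $202, but that ignores the shift limits.
An optimal schedule: Shift 1→Zhao+Kahale, Shift 2→Ibarra, Shift 3→Espinoza, Shift 4→Ibarra, Shift 5→Espinoza, Shift 6→Kahale, Shift 7→Zhao.
Total: 24 + 44 + 14 + 64 + 14 + 64 + 44 + 24 = $292.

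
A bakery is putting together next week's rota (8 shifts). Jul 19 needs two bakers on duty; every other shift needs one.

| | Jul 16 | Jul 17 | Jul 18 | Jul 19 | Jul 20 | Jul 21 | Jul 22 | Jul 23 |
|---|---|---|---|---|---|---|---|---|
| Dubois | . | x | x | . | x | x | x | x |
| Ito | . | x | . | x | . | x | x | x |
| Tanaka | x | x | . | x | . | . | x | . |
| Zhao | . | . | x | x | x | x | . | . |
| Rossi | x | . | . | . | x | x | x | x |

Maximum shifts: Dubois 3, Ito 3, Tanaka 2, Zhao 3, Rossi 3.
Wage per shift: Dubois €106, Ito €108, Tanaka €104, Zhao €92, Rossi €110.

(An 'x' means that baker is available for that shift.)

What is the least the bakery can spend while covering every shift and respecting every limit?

€910

Picking the cheapest available baker for each shift independently would cost €890, but that ignores the shift limits.
An optimal schedule: Jul 16→Tanaka, Jul 17→Tanaka, Jul 18→Zhao, Jul 19→Zhao+Ito, Jul 20→Zhao, Jul 21→Dubois, Jul 22→Dubois, Jul 23→Dubois.
Total: 104 + 104 + 92 + 92 + 108 + 92 + 106 + 106 + 106 = €910.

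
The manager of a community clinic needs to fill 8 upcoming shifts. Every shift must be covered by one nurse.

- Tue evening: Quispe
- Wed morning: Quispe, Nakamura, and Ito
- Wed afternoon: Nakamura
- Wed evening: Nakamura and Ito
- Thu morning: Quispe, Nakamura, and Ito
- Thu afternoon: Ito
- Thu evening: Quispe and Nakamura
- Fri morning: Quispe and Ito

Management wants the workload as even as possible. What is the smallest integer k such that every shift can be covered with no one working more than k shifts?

With 3 nurses and 8 worker-slots to fill, someone must work at least ⌈8/3⌉ = 3 shifts, so k ≥ 3.
k = 3 works: Tue evening→Quispe, Wed morning→Nakamura, Wed afternoon→Nakamura, Wed evening→Nakamura, Thu morning→Ito, Thu afternoon→Ito, Thu evening→Quispe, Fri morning→Quispe.
Loads: Quispe 3, Nakamura 3, Ito 2 — all ≤ 3.

3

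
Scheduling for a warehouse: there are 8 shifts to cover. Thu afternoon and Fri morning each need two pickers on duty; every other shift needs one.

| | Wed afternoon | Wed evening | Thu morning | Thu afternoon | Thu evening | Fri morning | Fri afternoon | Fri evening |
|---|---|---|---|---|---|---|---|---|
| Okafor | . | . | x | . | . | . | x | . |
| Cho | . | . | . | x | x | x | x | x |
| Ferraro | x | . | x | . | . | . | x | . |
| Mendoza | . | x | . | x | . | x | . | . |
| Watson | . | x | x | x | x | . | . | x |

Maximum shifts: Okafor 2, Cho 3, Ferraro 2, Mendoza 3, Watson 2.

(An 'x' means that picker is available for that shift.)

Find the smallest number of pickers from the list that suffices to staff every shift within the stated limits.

4

10 slots to fill and no one can take more than 3, so at least ⌈10/3⌉ = 4 pickers are needed.
Cho, Ferraro, Mendoza, and Watson alone can cover everything: Wed afternoon→Ferraro, Wed evening→Mendoza, Thu morning→Ferraro, Thu afternoon→Mendoza+Watson, Thu evening→Cho, Fri morning→Cho+Mendoza, Fri afternoon→Cho, Fri evening→Watson.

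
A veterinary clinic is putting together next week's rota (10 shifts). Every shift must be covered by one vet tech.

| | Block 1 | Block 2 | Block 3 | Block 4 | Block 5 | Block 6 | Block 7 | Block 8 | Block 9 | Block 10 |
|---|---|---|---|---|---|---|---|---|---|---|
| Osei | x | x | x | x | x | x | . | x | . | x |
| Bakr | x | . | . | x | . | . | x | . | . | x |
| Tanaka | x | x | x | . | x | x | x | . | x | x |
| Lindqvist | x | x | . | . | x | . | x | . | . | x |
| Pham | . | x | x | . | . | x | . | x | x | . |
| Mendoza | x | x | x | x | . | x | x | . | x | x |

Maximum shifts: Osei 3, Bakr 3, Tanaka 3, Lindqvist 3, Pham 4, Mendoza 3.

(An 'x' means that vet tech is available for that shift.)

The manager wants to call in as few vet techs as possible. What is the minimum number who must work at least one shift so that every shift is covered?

3

10 slots to fill and no one can take more than 4, so at least ⌈10/4⌉ = 3 vet techs are needed.
Osei, Bakr, and Pham alone can cover everything: Block 1→Osei, Block 2→Osei, Block 3→Pham, Block 4→Bakr, Block 5→Osei, Block 6→Pham, Block 7→Bakr, Block 8→Pham, Block 9→Pham, Block 10→Bakr.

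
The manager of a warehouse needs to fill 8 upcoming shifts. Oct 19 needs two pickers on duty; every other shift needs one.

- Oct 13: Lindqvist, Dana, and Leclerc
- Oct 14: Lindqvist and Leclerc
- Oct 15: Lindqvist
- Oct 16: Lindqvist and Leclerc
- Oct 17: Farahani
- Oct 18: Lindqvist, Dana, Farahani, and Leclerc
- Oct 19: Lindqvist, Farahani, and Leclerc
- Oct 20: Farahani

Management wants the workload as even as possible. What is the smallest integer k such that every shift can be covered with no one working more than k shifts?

With 4 pickers and 9 worker-slots to fill, someone must work at least ⌈9/4⌉ = 3 shifts, so k ≥ 3.
k = 3 works: Oct 13→Dana, Oct 14→Lindqvist, Oct 15→Lindqvist, Oct 16→Lindqvist, Oct 17→Farahani, Oct 18→Dana, Oct 19→Farahani+Leclerc, Oct 20→Farahani.
Loads: Lindqvist 3, Dana 2, Farahani 3, Leclerc 1 — all ≤ 3.

3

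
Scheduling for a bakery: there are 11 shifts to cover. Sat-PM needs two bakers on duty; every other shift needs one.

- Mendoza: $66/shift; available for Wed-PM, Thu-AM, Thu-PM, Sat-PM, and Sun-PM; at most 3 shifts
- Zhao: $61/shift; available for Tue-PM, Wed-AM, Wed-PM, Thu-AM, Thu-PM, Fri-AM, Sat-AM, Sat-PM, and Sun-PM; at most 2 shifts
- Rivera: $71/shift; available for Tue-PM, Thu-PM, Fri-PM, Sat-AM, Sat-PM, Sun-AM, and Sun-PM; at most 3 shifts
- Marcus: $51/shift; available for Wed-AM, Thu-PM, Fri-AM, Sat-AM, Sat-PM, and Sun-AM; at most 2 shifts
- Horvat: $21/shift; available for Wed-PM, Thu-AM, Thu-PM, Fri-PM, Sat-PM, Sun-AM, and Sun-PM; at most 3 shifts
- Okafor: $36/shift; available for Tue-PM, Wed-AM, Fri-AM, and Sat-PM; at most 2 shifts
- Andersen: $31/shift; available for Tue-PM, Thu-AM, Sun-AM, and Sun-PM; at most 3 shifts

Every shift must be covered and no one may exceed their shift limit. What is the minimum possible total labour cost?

$452

Picking the cheapest available baker for each shift independently would cost $337, but that ignores the shift limits.
An optimal schedule: Tue-PM→Andersen, Wed-AM→Okafor, Wed-PM→Horvat, Thu-AM→Horvat, Thu-PM→Zhao, Fri-AM→Okafor, Fri-PM→Horvat, Sat-AM→Marcus, Sat-PM→Marcus+Zhao, Sun-AM→Andersen, Sun-PM→Andersen.
Total: 31 + 36 + 21 + 21 + 61 + 36 + 21 + 51 + 51 + 61 + 31 + 31 = $452.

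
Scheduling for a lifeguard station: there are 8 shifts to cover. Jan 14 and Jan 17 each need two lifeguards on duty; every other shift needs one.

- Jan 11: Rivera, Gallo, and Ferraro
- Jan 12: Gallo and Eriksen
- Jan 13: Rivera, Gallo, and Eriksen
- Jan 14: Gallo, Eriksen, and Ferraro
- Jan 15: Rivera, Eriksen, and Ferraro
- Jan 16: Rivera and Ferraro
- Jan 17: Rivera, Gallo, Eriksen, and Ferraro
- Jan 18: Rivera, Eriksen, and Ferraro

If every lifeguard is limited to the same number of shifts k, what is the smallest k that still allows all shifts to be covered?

3

With 4 lifeguards and 10 worker-slots to fill, someone must work at least ⌈10/4⌉ = 3 shifts, so k ≥ 3.
k = 3 works: Jan 11→Rivera, Jan 12→Gallo, Jan 13→Rivera, Jan 14→Gallo+Eriksen, Jan 15→Eriksen, Jan 16→Rivera, Jan 17→Gallo+Ferraro, Jan 18→Eriksen.
Loads: Rivera 3, Gallo 3, Eriksen 3, Ferraro 1 — all ≤ 3.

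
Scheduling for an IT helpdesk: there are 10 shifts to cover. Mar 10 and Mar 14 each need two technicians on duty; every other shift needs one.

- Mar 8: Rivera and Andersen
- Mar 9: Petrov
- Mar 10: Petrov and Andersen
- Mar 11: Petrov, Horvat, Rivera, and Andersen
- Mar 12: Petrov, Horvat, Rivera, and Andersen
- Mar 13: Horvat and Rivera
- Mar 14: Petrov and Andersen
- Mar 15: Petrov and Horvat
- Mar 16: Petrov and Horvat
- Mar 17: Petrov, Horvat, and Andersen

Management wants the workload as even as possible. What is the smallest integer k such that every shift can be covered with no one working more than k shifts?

With 4 technicians and 12 worker-slots to fill, someone must work at least ⌈12/4⌉ = 3 shifts, so k ≥ 3.
k = 3 works: Mar 8→Rivera, Mar 9→Petrov, Mar 10→Petrov+Andersen, Mar 11→Rivera, Mar 12→Rivera, Mar 13→Horvat, Mar 14→Petrov+Andersen, Mar 15→Horvat, Mar 16→Horvat, Mar 17→Andersen.
Loads: Petrov 3, Horvat 3, Rivera 3, Andersen 3 — all ≤ 3.

3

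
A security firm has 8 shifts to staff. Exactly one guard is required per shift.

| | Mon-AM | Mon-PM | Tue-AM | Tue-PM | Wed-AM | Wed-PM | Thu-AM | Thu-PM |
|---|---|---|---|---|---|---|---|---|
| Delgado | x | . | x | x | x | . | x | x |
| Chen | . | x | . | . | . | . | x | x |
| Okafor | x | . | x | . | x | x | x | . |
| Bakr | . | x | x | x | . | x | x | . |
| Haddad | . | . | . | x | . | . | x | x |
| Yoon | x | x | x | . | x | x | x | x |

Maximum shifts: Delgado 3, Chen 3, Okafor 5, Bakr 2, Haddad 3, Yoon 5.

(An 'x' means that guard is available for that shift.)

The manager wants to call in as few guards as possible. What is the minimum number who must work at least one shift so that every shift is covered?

8 slots to fill and no one can take more than 5, so at least ⌈8/5⌉ = 2 guards are needed.
Delgado and Yoon alone can cover everything: Mon-AM→Delgado, Mon-PM→Yoon, Tue-AM→Delgado, Tue-PM→Delgado, Wed-AM→Yoon, Wed-PM→Yoon, Thu-AM→Yoon, Thu-PM→Yoon.

2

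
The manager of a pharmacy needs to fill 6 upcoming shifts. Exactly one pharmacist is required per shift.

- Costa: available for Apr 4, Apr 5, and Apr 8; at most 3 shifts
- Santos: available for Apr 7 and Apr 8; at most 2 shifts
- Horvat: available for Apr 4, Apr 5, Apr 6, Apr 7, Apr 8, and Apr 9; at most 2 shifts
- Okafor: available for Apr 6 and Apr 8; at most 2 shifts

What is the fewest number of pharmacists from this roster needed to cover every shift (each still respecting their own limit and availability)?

6 slots to fill and no one can take more than 3, so at least ⌈6/3⌉ = 2 pharmacists are needed.
Any 2 pharmacists together have capacity at most 3+2 = 5 < 6 slots, so 2 can never suffice.
Costa, Santos, and Horvat alone can cover everything: Apr 4→Costa, Apr 5→Costa, Apr 6→Horvat, Apr 7→Santos, Apr 8→Costa, Apr 9→Horvat.

3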